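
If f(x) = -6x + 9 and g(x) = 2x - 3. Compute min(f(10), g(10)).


f(10) = -51
g(10) = 17
min = -51

-51


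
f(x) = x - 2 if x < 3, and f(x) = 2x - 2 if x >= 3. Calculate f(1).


1 satisfies x < 3
f(1) = -1

-1


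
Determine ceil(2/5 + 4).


2/5 = 0.4
0.4 + 4 = 4.4
ceil(4.4) = 5

5


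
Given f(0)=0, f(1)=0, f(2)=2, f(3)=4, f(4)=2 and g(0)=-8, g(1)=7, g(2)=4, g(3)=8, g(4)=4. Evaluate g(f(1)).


f(1) = 0
g(0) = -8

-8


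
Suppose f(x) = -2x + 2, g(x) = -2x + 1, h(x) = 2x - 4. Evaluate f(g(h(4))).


h(4) = 4
g(4) = -7
f(-7) = 16

16


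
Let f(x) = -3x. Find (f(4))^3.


f(4) = -12
(-12)^3 = -1728

-1728


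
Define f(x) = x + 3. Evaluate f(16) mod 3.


1


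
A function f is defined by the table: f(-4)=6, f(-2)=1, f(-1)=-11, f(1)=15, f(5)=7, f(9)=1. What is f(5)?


Reading from the table at x = 5

7


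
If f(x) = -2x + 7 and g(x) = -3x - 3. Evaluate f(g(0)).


g(0) = -3
f(-3) = 13

13


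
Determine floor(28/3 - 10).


28/3 = 9.3333
9.3333 - 10 = -0.6667
floor(-0.6667) = -1

-1


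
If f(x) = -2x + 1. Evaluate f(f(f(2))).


f(2) = -3
f(-3) = 7
f(7) = -13

-13


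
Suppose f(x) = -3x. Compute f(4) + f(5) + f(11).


f(4) = -12
f(5) = -15
f(11) = -33
Sum = -60

-60


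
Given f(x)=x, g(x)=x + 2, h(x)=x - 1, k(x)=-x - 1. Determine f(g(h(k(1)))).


k(1) = -2
h(-2) = -3
g(-3) = -1
f(-1) = -1

-1


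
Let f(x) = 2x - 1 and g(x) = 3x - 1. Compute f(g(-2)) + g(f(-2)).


-31


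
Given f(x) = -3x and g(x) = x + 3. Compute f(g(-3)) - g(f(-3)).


f(g(-3)) = 0
g(f(-3)) = 12
Difference = -12

-12


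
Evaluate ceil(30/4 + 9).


30/4 = 7.5
7.5 + 9 = 16.5
ceil(16.5) = 17

17


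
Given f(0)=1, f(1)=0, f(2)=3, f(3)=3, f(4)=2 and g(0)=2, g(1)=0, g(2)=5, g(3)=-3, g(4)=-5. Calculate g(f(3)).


f(3) = 3
g(3) = -3

-3


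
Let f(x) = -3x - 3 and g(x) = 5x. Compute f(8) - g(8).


-67


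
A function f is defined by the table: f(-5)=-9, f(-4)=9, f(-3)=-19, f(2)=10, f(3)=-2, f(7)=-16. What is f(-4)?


Reading from the table at x = -4

9


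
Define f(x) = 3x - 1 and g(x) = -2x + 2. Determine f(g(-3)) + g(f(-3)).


f(g(-3)) = 23
g(f(-3)) = 22
Sum = 45

45


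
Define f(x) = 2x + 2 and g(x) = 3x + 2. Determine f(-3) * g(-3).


f(-3) = -4
g(-3) = -7
Product = 28

28


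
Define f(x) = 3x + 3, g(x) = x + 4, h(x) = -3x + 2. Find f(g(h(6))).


h(6) = -16
g(-16) = -12
f(-12) = -33

-33


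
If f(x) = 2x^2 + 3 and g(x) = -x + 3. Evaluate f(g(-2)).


53


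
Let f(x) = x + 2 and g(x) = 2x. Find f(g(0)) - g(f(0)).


f(g(0)) = 2
g(f(0)) = 4
Difference = -2

-2


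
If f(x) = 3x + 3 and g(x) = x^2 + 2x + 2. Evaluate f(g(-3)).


g(-3) = 5
f(5) = 18

18


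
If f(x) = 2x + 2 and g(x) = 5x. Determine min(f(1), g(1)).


f(1) = 4
g(1) = 5
min = 4

4


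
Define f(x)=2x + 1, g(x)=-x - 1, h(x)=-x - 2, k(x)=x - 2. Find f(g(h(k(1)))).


k(1) = -1
h(-1) = -1
g(-1) = 0
f(0) = 1

1


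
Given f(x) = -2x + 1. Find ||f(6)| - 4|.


f(6) = -11
|-11| = 11
|11 - 4| = 7

7


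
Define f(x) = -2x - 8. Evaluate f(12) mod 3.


f(12) = -32
-32 mod 3 = 1

1


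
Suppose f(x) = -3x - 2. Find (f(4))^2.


f(4) = -14
(-14)^2 = 196

196


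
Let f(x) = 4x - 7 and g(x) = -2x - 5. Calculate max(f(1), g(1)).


f(1) = -3
g(1) = -7
max = -3

-3


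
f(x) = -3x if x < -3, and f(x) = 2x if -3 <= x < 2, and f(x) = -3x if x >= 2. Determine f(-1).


-1 satisfies -3 <= x < 2
f(-1) = -2

-2


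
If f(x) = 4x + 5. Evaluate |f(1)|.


f(1) = 9
|9| = 9

9


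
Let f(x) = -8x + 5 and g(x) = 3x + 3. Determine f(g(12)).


g(12) = 39
f(39) = -307

-307


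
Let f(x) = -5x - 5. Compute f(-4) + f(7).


f(-4) = 15
f(7) = -40
Sum = -25

-25


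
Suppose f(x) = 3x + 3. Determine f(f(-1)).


3


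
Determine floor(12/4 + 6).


12/4 = 3
3 + 6 = 9
floor(9) = 9

9


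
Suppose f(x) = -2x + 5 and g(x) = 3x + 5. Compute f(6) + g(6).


f(6) = -7
g(6) = 23
Sum = 16

16


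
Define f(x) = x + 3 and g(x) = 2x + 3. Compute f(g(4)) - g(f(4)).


f(g(4)) = 14
g(f(4)) = 17
Difference = -3

-3


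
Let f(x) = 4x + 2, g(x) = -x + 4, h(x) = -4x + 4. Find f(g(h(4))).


h(4) = -12
g(-12) = 16
f(16) = 66

66


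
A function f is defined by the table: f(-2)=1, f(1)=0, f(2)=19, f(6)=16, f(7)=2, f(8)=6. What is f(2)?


Reading from the table at x = 2

19


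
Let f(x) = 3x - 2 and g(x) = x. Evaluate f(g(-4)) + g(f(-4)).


f(g(-4)) = -14
g(f(-4)) = -14
Sum = -28

-28


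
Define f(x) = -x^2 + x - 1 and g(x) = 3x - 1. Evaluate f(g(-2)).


-57


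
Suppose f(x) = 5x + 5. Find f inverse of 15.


Solve 5x + 5 = 15
x = (15 - 5) / 5 = 2

2


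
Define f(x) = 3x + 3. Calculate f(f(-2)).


f(-2) = -3
f(-3) = -6

-6


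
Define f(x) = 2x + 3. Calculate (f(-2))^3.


f(-2) = -1
(-1)^3 = -1

-1


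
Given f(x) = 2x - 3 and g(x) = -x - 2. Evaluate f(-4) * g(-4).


f(-4) = -11
g(-4) = 2
Product = -22

-22


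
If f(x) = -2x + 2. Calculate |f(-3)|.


8


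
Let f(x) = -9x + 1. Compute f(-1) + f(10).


f(-1) = 10
f(10) = -89
Sum = -79

-79


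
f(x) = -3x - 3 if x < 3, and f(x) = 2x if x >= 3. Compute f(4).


8


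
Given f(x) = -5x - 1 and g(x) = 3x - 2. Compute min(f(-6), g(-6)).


-20


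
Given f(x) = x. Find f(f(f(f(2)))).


f(2) = 2
f(2) = 2
f(2) = 2
f(2) = 2

2


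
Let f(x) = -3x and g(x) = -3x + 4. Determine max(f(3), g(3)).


f(3) = -9
g(3) = -5
max = -5

-5


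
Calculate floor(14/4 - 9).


14/4 = 3.5
3.5 - 9 = -5.5
floor(-5.5) = -6

-6


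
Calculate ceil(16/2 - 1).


7


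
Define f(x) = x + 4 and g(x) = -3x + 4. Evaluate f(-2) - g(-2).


f(-2) = 2
g(-2) = 10
Difference = -8

-8


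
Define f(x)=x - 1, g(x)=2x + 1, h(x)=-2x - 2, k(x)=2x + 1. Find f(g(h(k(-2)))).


k(-2) = -3
h(-3) = 4
g(4) = 9
f(9) = 8

8


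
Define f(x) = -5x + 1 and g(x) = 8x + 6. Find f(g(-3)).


g(-3) = -18
f(-18) = 91

91


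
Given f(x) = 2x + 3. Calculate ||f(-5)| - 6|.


1


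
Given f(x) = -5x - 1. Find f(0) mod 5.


f(0) = -1
-1 mod 5 = 4

4


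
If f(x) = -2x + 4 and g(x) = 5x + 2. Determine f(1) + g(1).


f(1) = 2
g(1) = 7
Sum = 9

9


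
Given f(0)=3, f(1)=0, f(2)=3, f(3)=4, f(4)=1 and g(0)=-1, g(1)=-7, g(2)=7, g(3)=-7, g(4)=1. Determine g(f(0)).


f(0) = 3
g(3) = -7

-7


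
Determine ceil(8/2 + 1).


5


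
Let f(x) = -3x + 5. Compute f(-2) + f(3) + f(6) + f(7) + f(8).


f(-2) = 11
f(3) = -4
f(6) = -13
f(7) = -16
f(8) = -19
Sum = -41

-41


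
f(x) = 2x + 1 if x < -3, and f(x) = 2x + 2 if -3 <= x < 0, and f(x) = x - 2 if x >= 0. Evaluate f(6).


6 satisfies x >= 0
f(6) = 4

4


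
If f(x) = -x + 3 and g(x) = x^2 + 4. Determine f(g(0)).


-1


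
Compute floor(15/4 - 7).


15/4 = 3.75
3.75 - 7 = -3.25
floor(-3.25) = -4

-4


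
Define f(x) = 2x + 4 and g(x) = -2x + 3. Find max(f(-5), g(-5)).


f(-5) = -6
g(-5) = 13
max = 13

13


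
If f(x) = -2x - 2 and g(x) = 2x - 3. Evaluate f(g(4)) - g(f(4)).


f(g(4)) = -12
g(f(4)) = -23
Difference = 11

11


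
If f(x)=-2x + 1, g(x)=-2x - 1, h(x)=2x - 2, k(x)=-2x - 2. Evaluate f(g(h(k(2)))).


k(2) = -6
h(-6) = -14
g(-14) = 27
f(27) = -53

-53


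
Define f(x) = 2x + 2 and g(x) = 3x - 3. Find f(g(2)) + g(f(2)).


f(g(2)) = 8
g(f(2)) = 15
Sum = 23

23


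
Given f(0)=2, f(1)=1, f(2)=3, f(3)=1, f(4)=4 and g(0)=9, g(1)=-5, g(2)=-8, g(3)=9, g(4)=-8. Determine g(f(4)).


-8


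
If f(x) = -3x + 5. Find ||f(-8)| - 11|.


f(-8) = 29
|29| = 29
|29 - 11| = 18

18


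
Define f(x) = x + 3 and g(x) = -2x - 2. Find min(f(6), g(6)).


f(6) = 9
g(6) = -14
min = -14

-14


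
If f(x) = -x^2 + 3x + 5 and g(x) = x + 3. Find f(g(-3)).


g(-3) = 0
f(0) = (-1)*(0)^2 + 3*(0) + 5 = 5

5


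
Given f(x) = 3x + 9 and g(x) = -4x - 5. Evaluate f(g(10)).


g(10) = -45
f(-45) = -126

-126


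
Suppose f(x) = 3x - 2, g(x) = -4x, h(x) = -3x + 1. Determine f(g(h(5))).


166


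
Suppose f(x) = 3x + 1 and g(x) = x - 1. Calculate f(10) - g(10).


f(10) = 31
g(10) = 9
Difference = 22

22


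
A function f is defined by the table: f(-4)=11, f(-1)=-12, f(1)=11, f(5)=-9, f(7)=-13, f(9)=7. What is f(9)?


7


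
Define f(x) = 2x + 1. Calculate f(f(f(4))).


f(4) = 9
f(9) = 19
f(19) = 39

39


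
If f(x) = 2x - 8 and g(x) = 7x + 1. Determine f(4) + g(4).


f(4) = 0
g(4) = 29
Sum = 29

29


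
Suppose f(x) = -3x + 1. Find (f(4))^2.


f(4) = -11
(-11)^2 = 121

121


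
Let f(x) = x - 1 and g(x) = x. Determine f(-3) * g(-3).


12


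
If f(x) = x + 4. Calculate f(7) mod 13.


f(7) = 11
11 mod 13 = 11

11


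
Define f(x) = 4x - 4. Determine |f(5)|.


f(5) = 16
|16| = 16

16


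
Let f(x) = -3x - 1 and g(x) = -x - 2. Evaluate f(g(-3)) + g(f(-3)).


f(g(-3)) = -4
g(f(-3)) = -10
Sum = -14

-14


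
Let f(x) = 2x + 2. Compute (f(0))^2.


f(0) = 2
(2)^2 = 4

4


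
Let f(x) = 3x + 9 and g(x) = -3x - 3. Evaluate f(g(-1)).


g(-1) = 0
f(0) = 9

9


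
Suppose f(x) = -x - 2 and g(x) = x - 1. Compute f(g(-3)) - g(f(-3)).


f(g(-3)) = 2
g(f(-3)) = 0
Difference = 2

2


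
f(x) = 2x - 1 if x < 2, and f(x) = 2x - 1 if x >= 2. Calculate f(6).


6 satisfies x >= 2
f(6) = 11

11


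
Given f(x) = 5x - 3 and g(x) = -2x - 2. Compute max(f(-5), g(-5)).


8


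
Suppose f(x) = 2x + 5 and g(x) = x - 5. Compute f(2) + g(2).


f(2) = 9
g(2) = -3
Sum = 6

6


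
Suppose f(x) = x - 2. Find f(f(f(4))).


-2


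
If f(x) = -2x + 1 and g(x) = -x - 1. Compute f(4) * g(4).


f(4) = -7
g(4) = -5
Product = 35

35


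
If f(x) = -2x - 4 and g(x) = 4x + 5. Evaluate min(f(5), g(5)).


f(5) = -14
g(5) = 25
min = -14

-14


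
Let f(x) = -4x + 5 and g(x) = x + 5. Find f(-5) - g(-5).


f(-5) = 25
g(-5) = 0
Difference = 25

25


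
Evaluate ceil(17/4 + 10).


17/4 = 4.25
4.25 + 10 = 14.25
ceil(14.25) = 15

15


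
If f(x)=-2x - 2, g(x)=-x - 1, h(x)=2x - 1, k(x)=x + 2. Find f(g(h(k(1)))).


k(1) = 3
h(3) = 5
g(5) = -6
f(-6) = 10

10


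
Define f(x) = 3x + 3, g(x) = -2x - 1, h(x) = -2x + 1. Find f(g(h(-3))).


-42


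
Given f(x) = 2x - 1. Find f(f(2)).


5


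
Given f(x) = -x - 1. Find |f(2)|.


f(2) = -3
|-3| = 3

3


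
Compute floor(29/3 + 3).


29/3 = 9.6667
9.6667 + 3 = 12.6667
floor(12.6667) = 12

12


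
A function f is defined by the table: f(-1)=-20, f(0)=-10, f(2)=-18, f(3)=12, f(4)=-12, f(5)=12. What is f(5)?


Reading from the table at x = 5

12


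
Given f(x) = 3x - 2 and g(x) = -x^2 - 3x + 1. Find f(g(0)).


g(0) = 1
f(1) = 1

1


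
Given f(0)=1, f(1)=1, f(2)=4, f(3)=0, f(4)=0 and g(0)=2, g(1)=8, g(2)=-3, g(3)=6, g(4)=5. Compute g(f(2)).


f(2) = 4
g(4) = 5

5


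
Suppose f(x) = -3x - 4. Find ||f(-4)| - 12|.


f(-4) = 8
|8| = 8
|8 - 12| = 4

4


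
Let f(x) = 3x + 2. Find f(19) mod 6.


f(19) = 59
59 mod 6 = 5

5


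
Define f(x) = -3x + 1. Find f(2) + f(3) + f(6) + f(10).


f(2) = -5
f(3) = -8
f(6) = -17
f(10) = -29
Sum = -59

-59


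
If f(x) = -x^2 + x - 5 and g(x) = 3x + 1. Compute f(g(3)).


-95


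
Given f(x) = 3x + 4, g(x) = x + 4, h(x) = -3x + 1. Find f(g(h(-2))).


h(-2) = 7
g(7) = 11
f(11) = 37

37


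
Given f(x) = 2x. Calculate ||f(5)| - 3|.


f(5) = 10
|10| = 10
|10 - 3| = 7

7


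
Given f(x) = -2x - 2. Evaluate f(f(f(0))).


-6


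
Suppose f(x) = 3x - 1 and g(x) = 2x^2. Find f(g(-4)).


g(-4) = 32
f(32) = 95

95


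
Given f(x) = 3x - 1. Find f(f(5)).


f(5) = 14
f(14) = 41

41


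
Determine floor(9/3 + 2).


9/3 = 3
3 + 2 = 5
floor(5) = 5

5


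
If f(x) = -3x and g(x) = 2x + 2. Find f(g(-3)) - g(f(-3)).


f(g(-3)) = 12
g(f(-3)) = 20
Difference = -8

-8


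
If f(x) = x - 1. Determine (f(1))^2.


f(1) = 0
(0)^2 = 0

0


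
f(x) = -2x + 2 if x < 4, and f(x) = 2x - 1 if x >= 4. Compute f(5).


5 satisfies x >= 4
f(5) = 9

9


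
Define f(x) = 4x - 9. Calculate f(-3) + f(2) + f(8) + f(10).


32


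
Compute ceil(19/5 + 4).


19/5 = 3.8
3.8 + 4 = 7.8
ceil(7.8) = 8

8


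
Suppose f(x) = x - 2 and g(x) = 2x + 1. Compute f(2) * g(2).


f(2) = 0
g(2) = 5
Product = 0

0


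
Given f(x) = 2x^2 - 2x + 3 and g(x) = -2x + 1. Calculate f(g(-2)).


g(-2) = 5
f(5) = 2*(5)^2 - 2*(5) + 3 = 43

43


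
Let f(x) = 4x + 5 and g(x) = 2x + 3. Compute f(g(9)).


g(9) = 21
f(21) = 89

89


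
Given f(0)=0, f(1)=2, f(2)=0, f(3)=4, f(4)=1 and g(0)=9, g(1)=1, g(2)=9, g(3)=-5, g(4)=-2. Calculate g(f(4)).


1


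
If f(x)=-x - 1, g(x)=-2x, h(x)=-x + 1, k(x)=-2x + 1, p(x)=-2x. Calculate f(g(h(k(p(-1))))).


p(-1) = 2
k(2) = -3
h(-3) = 4
g(4) = -8
f(-8) = 7

7


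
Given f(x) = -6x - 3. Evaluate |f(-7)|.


f(-7) = 39
|39| = 39

39


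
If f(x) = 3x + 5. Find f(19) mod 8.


f(19) = 62
62 mod 8 = 6

6


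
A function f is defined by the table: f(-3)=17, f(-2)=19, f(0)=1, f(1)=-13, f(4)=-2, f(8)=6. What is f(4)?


Reading from the table at x = 4

-2


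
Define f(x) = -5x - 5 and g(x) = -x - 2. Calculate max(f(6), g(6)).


f(6) = -35
g(6) = -8
max = -8

-8


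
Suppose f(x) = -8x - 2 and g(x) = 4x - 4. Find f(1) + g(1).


-10


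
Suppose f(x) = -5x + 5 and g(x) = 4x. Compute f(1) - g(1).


-4


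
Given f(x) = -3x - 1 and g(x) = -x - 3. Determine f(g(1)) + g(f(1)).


f(g(1)) = 11
g(f(1)) = 1
Sum = 12

12


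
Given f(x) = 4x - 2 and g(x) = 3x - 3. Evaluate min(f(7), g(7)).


f(7) = 26
g(7) = 18
min = 18

18


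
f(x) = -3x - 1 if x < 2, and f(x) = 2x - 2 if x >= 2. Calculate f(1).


1 satisfies x < 2
f(1) = -4

-4


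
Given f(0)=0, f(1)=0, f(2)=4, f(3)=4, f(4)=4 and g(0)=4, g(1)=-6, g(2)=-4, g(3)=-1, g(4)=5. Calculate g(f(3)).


f(3) = 4
g(4) = 5

5


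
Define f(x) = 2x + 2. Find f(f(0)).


f(0) = 2
f(2) = 6

6


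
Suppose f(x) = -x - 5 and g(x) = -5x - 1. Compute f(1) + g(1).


f(1) = -6
g(1) = -6
Sum = -12

-12


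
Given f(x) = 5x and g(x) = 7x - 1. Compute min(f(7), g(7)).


f(7) = 35
g(7) = 48
min = 35

35


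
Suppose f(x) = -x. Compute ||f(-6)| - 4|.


f(-6) = 6
|6| = 6
|6 - 4| = 2

2


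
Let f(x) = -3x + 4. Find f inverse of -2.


Solve -3x + 4 = -2
x = (-2 - 4) / (-3) = 2

2


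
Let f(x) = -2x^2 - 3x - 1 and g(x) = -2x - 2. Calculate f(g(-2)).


g(-2) = 2
f(2) = (-2)*(2)^2 - 3*(2) - 1 = -15

-15


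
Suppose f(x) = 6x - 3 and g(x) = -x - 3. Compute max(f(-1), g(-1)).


f(-1) = -9
g(-1) = -2
max = -2

-2


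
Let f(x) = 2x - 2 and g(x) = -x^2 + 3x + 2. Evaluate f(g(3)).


2


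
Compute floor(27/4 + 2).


27/4 = 6.75
6.75 + 2 = 8.75
floor(8.75) = 8

8


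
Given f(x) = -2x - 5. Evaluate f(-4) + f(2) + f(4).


f(-4) = 3
f(2) = -9
f(4) = -13
Sum = -19

-19


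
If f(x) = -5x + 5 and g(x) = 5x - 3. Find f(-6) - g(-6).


f(-6) = 35
g(-6) = -33
Difference = 68

68


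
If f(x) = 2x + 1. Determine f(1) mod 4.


f(1) = 3
3 mod 4 = 3

3


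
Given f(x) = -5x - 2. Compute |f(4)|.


f(4) = -22
|-22| = 22

22


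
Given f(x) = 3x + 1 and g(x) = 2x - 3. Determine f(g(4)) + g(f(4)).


f(g(4)) = 16
g(f(4)) = 23
Sum = 39

39


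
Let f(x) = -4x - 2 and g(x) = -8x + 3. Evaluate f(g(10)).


g(10) = -77
f(-77) = 306

306


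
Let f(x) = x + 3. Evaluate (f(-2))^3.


f(-2) = 1
(1)^3 = 1

1


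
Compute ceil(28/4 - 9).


28/4 = 7
7 - 9 = -2
ceil(-2) = -2

-2


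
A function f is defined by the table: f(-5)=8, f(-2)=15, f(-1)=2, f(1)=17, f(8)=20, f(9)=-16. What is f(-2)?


Reading from the table at x = -2

15


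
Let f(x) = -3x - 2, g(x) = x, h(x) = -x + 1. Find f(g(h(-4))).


h(-4) = 5
g(5) = 5
f(5) = -17

-17


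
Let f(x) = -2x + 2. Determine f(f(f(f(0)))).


-10


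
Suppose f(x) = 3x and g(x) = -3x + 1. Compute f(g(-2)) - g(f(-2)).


f(g(-2)) = 21
g(f(-2)) = 19
Difference = 2

2


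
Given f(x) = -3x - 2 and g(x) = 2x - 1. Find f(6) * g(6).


f(6) = -20
g(6) = 11
Product = -220

-220


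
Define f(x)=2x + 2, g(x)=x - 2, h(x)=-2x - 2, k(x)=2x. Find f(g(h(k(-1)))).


k(-1) = -2
h(-2) = 2
g(2) = 0
f(0) = 2

2


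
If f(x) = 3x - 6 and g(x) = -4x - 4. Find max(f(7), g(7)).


f(7) = 15
g(7) = -32
max = 15

15


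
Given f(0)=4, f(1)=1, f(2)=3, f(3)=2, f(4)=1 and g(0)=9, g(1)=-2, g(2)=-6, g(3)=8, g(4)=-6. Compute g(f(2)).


f(2) = 3
g(3) = 8

8


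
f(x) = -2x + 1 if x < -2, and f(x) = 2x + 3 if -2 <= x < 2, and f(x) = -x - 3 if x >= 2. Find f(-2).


-2 satisfies -2 <= x < 2
f(-2) = -1

-1


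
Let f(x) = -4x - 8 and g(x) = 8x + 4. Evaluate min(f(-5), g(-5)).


f(-5) = 12
g(-5) = -36
min = -36

-36


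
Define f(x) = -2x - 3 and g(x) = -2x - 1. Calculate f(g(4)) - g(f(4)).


f(g(4)) = 15
g(f(4)) = 21
Difference = -6

-6


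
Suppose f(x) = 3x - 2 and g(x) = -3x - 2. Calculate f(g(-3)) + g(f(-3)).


f(g(-3)) = 19
g(f(-3)) = 31
Sum = 50

50


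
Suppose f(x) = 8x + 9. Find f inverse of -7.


Solve 8x + 9 = -7
x = (-7 - 9) / 8 = -2

-2


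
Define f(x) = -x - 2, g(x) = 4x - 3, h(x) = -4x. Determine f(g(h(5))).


h(5) = -20
g(-20) = -83
f(-83) = 81

81


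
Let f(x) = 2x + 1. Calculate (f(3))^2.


49


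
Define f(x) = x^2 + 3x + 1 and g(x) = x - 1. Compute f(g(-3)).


g(-3) = -4
f(-4) = 1*(-4)^2 + 3*(-4) + 1 = 5

5


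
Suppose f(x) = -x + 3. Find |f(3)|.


0


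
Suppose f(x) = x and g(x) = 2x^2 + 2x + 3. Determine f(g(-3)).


g(-3) = 15
f(15) = 15

15


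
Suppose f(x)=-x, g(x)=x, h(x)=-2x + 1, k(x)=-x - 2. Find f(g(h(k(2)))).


k(2) = -4
h(-4) = 9
g(9) = 9
f(9) = -9

-9


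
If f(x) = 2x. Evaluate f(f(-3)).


f(-3) = -6
f(-6) = -12

-12


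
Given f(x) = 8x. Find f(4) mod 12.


f(4) = 32
32 mod 12 = 8

8


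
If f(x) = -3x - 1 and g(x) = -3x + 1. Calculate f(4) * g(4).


f(4) = -13
g(4) = -11
Product = 143

143


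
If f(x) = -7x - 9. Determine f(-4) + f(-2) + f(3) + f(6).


-57


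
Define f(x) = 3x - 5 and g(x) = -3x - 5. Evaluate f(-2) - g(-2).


f(-2) = -11
g(-2) = 1
Difference = -12

-12


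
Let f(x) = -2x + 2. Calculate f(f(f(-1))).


f(-1) = 4
f(4) = -6
f(-6) = 14

14


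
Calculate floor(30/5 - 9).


30/5 = 6
6 - 9 = -3
floor(-3) = -3

-3


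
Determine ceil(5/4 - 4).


5/4 = 1.25
1.25 - 4 = -2.75
ceil(-2.75) = -2

-2


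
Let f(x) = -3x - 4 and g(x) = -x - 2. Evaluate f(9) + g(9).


f(9) = -31
g(9) = -11
Sum = -42

-42


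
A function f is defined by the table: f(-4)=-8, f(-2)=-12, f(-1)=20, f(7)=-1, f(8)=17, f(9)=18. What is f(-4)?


Reading from the table at x = -4

-8


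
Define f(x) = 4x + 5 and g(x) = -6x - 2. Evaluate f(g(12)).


g(12) = -74
f(-74) = -291

-291


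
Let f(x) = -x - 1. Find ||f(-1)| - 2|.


f(-1) = 0
|0| = 0
|0 - 2| = 2

2


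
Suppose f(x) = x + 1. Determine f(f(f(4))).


f(4) = 5
f(5) = 6
f(6) = 7

7


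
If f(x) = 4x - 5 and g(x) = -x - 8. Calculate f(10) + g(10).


17


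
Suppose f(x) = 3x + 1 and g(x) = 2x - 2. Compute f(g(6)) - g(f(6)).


f(g(6)) = 31
g(f(6)) = 36
Difference = -5

-5


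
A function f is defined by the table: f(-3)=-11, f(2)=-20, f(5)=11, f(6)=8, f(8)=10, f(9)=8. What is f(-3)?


Reading from the table at x = -3

-11


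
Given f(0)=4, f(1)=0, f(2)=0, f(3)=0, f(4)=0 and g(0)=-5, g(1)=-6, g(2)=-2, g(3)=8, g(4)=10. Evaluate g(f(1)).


-5


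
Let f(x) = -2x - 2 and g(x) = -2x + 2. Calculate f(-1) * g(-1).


f(-1) = 0
g(-1) = 4
Product = 0

0


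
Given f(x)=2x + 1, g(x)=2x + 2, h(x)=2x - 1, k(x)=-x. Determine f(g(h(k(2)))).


k(2) = -2
h(-2) = -5
g(-5) = -8
f(-8) = -15

-15


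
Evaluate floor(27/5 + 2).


27/5 = 5.4
5.4 + 2 = 7.4
floor(7.4) = 7

7


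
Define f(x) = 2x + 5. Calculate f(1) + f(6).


24


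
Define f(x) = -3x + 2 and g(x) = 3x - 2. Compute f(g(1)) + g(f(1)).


f(g(1)) = -1
g(f(1)) = -5
Sum = -6

-6


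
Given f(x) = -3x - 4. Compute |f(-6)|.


f(-6) = 14
|14| = 14

14


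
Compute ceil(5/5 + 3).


4


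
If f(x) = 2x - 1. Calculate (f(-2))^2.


f(-2) = -5
(-5)^2 = 25

25


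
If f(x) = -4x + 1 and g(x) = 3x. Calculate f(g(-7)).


g(-7) = -21
f(-21) = 85

85


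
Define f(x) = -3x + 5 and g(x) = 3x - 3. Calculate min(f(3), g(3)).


f(3) = -4
g(3) = 6
min = -4

-4


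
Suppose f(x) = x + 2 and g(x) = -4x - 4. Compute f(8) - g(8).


f(8) = 10
g(8) = -36
Difference = 46

46


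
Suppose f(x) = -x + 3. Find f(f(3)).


f(3) = 0
f(0) = 3

3


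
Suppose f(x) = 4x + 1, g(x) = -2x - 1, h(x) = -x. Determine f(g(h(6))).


h(6) = -6
g(-6) = 11
f(11) = 45

45


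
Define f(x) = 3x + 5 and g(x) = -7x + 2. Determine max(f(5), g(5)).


f(5) = 20
g(5) = -33
max = 20

20


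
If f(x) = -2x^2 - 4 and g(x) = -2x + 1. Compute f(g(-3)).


g(-3) = 7
f(7) = (-2)*(7)^2 - 4 = -102

-102


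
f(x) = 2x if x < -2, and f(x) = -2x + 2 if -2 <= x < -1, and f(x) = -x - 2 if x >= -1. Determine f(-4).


-4 satisfies x < -2
f(-4) = -8

-8


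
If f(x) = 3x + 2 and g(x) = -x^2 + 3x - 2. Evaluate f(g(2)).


g(2) = 0
f(0) = 2

2


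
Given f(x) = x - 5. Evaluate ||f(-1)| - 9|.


f(-1) = -6
|-6| = 6
|6 - 9| = 3

3


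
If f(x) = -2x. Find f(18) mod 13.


f(18) = -36
-36 mod 13 = 3

3


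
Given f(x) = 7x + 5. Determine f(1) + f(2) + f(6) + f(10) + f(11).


f(1) = 12
f(2) = 19
f(6) = 47
f(10) = 75
f(11) = 82
Sum = 235

235


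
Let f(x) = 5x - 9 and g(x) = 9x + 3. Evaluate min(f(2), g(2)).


f(2) = 1
g(2) = 21
min = 1

1


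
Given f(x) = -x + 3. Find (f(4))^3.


f(4) = -1
(-1)^3 = -1

-1


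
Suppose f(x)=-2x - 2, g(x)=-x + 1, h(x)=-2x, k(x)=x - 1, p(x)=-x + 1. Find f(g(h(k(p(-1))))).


p(-1) = 2
k(2) = 1
h(1) = -2
g(-2) = 3
f(3) = -8

-8


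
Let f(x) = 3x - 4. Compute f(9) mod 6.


f(9) = 23
23 mod 6 = 5

5


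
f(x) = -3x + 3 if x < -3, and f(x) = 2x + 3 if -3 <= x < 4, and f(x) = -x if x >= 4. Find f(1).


1 satisfies -3 <= x < 4
f(1) = 5

5


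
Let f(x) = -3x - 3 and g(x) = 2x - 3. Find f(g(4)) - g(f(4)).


f(g(4)) = -18
g(f(4)) = -33
Difference = 15

15


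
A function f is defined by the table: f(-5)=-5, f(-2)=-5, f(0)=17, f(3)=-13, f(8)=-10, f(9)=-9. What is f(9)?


Reading from the table at x = 9

-9


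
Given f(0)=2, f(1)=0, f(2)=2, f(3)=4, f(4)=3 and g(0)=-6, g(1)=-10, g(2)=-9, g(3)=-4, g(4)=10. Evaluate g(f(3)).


f(3) = 4
g(4) = 10

10


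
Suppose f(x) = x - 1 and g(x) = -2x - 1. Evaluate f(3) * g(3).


-14


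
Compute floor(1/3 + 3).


1/3 = 0.3333
0.3333 + 3 = 3.3333
floor(3.3333) = 3

3


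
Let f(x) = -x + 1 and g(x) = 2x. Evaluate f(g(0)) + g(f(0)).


f(g(0)) = 1
g(f(0)) = 2
Sum = 3

3


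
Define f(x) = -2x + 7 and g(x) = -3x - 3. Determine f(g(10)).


73


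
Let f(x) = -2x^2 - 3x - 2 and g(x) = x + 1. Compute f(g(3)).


g(3) = 4
f(4) = (-2)*(4)^2 - 3*(4) - 2 = -46

-46


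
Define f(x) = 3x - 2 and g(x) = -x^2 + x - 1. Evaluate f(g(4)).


g(4) = -13
f(-13) = -41

-41


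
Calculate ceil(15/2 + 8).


16


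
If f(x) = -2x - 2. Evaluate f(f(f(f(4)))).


74


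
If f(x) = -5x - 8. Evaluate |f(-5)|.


17


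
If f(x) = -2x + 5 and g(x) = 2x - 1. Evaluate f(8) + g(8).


f(8) = -11
g(8) = 15
Sum = 4

4


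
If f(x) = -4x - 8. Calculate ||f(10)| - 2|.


f(10) = -48
|-48| = 48
|48 - 2| = 46

46


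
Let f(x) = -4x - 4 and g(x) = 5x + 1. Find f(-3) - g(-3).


f(-3) = 8
g(-3) = -14
Difference = 22

22


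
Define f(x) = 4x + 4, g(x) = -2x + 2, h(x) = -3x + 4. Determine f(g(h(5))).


h(5) = -11
g(-11) = 24
f(24) = 100

100


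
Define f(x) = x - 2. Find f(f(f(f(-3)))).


f(-3) = -5
f(-5) = -7
f(-7) = -9
f(-9) = -11

-11


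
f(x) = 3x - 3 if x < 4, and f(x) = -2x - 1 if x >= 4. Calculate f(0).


-3


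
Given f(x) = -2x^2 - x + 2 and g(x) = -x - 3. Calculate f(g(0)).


g(0) = -3
f(-3) = (-2)*(-3)^2 - 1*(-3) + 2 = -13

-13


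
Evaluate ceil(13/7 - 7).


-5


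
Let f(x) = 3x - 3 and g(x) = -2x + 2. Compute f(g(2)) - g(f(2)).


f(g(2)) = -9
g(f(2)) = -4
Difference = -5

-5


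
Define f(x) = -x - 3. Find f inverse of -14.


Solve -x - 3 = -14
x = (-14 + 3) / (-1) = 11

11


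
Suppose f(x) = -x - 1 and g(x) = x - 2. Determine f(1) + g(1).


-3


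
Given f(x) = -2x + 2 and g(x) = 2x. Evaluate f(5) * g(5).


f(5) = -8
g(5) = 10
Product = -80

-80


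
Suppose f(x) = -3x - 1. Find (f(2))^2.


f(2) = -7
(-7)^2 = 49

49


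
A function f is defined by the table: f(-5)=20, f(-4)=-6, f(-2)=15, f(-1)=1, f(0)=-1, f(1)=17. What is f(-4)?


Reading from the table at x = -4

-6


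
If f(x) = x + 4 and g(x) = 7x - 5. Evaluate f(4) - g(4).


f(4) = 8
g(4) = 23
Difference = -15

-15


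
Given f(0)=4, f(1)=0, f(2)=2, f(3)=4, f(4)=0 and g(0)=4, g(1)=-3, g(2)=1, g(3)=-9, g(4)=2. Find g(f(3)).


f(3) = 4
g(4) = 2

2


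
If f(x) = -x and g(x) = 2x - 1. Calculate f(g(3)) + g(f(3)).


f(g(3)) = -5
g(f(3)) = -7
Sum = -12

-12


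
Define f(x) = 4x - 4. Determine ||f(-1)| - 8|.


0


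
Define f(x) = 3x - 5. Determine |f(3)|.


f(3) = 4
|4| = 4

4


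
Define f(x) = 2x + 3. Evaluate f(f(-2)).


1


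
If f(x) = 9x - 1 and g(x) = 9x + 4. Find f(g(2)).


g(2) = 22
f(22) = 197

197


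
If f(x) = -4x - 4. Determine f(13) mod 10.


f(13) = -56
-56 mod 10 = 4

4


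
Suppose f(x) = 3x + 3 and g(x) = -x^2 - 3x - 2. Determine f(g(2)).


g(2) = -12
f(-12) = -33

-33


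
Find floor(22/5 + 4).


8


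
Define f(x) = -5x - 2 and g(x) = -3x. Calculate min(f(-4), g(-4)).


f(-4) = 18
g(-4) = 12
min = 12

12


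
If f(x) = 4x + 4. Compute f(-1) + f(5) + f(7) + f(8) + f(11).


140


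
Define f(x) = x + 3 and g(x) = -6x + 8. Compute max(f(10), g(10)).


f(10) = 13
g(10) = -52
max = 13

13


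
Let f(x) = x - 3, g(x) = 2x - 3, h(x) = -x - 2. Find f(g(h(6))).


h(6) = -8
g(-8) = -19
f(-19) = -22

-22


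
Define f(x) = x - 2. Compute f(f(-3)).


f(-3) = -5
f(-5) = -7

-7


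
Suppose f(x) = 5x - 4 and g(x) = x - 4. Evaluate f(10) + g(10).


f(10) = 46
g(10) = 6
Sum = 52

52


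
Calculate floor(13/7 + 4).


13/7 = 1.8571
1.8571 + 4 = 5.8571
floor(5.8571) = 5

5


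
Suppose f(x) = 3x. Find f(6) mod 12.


f(6) = 18
18 mod 12 = 6

6


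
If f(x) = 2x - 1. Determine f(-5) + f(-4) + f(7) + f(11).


f(-5) = -11
f(-4) = -9
f(7) = 13
f(11) = 21
Sum = 14

14


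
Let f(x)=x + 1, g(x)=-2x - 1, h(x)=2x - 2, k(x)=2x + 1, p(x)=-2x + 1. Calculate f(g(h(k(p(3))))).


40


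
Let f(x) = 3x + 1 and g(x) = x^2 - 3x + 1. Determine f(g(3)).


g(3) = 1
f(1) = 4

4


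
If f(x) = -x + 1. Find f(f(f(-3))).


f(-3) = 4
f(4) = -3
f(-3) = 4

4


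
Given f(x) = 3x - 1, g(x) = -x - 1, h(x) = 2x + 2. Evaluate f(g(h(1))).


h(1) = 4
g(4) = -5
f(-5) = -16

-16


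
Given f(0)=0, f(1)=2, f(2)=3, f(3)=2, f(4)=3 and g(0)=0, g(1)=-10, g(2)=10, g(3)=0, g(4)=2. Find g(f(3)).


f(3) = 2
g(2) = 10

10


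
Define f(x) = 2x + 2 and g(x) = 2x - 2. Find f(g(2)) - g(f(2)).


f(g(2)) = 6
g(f(2)) = 10
Difference = -4

-4


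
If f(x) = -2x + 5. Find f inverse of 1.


Solve -2x + 5 = 1
x = (1 - 5) / (-2) = 2

2


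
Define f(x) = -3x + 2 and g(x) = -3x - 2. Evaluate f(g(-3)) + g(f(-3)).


f(g(-3)) = -19
g(f(-3)) = -35
Sum = -54

-54


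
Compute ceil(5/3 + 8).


5/3 = 1.6667
1.6667 + 8 = 9.6667
ceil(9.6667) = 10

10


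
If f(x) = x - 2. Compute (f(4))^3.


f(4) = 2
(2)^3 = 8

8


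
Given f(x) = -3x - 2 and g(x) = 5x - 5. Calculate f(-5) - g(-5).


f(-5) = 13
g(-5) = -30
Difference = 43

43


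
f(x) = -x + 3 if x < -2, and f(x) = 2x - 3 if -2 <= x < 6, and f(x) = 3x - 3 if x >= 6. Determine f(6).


6 satisfies x >= 6
f(6) = 15

15


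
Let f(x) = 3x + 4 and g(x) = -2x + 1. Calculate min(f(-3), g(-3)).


f(-3) = -5
g(-3) = 7
min = -5

-5


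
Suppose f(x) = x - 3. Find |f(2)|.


f(2) = -1
|-1| = 1

1


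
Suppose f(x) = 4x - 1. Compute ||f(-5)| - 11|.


f(-5) = -21
|-21| = 21
|21 - 11| = 10

10


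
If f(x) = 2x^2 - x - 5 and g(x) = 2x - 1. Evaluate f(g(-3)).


g(-3) = -7
f(-7) = 2*(-7)^2 - 1*(-7) - 5 = 100

100


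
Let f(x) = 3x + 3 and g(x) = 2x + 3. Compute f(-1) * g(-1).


f(-1) = 0
g(-1) = 1
Product = 0

0


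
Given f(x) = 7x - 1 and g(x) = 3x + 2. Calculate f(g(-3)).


g(-3) = -7
f(-7) = -50

-50


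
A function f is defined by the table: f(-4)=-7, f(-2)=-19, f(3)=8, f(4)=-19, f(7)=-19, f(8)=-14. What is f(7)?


-19


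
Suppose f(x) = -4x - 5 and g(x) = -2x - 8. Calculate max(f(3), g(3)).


f(3) = -17
g(3) = -14
max = -14

-14


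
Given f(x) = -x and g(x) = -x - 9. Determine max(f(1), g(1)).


f(1) = -1
g(1) = -10
max = -1

-1


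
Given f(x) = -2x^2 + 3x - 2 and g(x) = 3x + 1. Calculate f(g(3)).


g(3) = 10
f(10) = (-2)*(10)^2 + 3*(10) - 2 = -172

-172


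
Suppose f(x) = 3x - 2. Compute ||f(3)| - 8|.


f(3) = 7
|7| = 7
|7 - 8| = 1

1


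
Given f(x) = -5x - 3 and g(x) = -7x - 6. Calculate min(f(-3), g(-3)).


12


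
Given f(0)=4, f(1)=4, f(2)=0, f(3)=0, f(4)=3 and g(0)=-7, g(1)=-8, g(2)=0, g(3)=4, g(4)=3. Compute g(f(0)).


f(0) = 4
g(4) = 3

3


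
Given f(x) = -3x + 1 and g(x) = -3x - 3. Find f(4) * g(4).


f(4) = -11
g(4) = -15
Product = 165

165


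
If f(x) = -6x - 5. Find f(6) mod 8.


f(6) = -41
-41 mod 8 = 7

7


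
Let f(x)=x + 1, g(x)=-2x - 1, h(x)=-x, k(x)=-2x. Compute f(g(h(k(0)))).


k(0) = 0
h(0) = 0
g(0) = -1
f(-1) = 0

0


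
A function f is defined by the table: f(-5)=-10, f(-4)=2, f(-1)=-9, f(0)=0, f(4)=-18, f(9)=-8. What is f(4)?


Reading from the table at x = 4

-18


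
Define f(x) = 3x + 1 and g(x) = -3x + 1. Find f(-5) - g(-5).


f(-5) = -14
g(-5) = 16
Difference = -30

-30


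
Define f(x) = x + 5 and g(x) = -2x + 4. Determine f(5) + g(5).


f(5) = 10
g(5) = -6
Sum = 4

4


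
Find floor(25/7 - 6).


25/7 = 3.5714
3.5714 - 6 = -2.4286
floor(-2.4286) = -3

-3


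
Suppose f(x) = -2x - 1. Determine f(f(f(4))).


-35


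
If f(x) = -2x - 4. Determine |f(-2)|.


f(-2) = 0
|0| = 0

0


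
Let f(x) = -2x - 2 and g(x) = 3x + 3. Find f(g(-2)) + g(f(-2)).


f(g(-2)) = 4
g(f(-2)) = 9
Sum = 13

13


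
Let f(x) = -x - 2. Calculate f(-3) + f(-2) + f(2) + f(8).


f(-3) = 1
f(-2) = 0
f(2) = -4
f(8) = -10
Sum = -13

-13


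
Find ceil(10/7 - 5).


-3


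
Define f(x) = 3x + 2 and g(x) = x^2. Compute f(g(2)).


g(2) = 4
f(4) = 14

14


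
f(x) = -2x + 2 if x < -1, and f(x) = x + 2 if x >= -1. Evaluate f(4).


4 satisfies x >= -1
f(4) = 6

6


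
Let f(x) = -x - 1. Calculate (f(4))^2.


f(4) = -5
(-5)^2 = 25

25


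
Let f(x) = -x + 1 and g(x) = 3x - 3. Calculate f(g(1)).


g(1) = 0
f(0) = 1

1


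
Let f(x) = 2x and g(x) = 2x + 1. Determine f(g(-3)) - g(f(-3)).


f(g(-3)) = -10
g(f(-3)) = -11
Difference = 1

1


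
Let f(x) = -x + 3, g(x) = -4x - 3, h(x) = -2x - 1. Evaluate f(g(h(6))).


h(6) = -13
g(-13) = 49
f(49) = -46

-46


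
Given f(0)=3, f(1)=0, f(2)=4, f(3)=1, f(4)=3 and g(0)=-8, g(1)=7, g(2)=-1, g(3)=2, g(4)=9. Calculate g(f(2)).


f(2) = 4
g(4) = 9

9


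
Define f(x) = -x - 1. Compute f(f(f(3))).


f(3) = -4
f(-4) = 3
f(3) = -4

-4


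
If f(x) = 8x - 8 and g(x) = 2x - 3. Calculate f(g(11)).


g(11) = 19
f(19) = 144

144


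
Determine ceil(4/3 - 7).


-5


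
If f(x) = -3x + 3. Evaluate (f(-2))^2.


f(-2) = 9
(9)^2 = 81

81


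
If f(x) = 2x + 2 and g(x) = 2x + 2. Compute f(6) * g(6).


196


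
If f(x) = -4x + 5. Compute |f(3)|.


7


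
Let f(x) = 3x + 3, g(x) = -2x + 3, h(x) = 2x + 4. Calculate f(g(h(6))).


h(6) = 16
g(16) = -29
f(-29) = -84

-84


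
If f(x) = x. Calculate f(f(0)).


f(0) = 0
f(0) = 0

0


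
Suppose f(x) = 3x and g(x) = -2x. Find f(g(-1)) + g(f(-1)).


f(g(-1)) = 6
g(f(-1)) = 6
Sum = 12

12


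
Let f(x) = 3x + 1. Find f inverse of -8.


Solve 3x + 1 = -8
x = (-8 - 1) / 3 = -3

-3


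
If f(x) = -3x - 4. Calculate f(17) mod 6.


f(17) = -55
-55 mod 6 = 5

5


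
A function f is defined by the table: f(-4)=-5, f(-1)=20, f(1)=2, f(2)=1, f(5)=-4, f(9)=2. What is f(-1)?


Reading from the table at x = -1

20


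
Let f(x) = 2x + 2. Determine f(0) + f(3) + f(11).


f(0) = 2
f(3) = 8
f(11) = 24
Sum = 34

34


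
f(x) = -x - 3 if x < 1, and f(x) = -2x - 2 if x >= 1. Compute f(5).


5 satisfies x >= 1
f(5) = -12

-12


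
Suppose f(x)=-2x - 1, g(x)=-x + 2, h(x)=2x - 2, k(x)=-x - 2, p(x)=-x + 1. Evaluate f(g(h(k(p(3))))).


-9


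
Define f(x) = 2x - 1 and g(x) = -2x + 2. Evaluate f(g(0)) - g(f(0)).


f(g(0)) = 3
g(f(0)) = 4
Difference = -1

-1


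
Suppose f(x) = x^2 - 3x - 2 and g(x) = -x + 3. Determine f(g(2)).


g(2) = 1
f(1) = 1*(1)^2 - 3*(1) - 2 = -4

-4


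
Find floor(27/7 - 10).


27/7 = 3.8571
3.8571 - 10 = -6.1429
floor(-6.1429) = -7

-7


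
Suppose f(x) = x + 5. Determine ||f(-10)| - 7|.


f(-10) = -5
|-5| = 5
|5 - 7| = 2

2


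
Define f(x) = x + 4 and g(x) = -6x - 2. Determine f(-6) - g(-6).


f(-6) = -2
g(-6) = 34
Difference = -36

-36


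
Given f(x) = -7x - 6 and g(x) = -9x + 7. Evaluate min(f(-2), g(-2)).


f(-2) = 8
g(-2) = 25
min = 8

8


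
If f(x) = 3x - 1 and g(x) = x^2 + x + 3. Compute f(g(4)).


g(4) = 23
f(23) = 68

68


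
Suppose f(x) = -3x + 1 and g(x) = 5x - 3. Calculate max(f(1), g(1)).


f(1) = -2
g(1) = 2
max = 2

2


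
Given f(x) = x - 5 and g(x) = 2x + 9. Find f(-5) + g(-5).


f(-5) = -10
g(-5) = -1
Sum = -11

-11


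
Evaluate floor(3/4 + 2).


2


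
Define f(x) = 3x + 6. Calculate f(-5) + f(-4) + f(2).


f(-5) = -9
f(-4) = -6
f(2) = 12
Sum = -3

-3


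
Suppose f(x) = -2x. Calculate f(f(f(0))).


f(0) = 0
f(0) = 0
f(0) = 0

0


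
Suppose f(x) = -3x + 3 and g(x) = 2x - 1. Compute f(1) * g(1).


f(1) = 0
g(1) = 1
Product = 0

0


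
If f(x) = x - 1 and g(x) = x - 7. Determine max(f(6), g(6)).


f(6) = 5
g(6) = -1
max = 5

5


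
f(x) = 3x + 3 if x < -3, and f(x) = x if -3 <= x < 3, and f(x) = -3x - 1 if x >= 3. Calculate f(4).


4 satisfies x >= 3
f(4) = -13

-13


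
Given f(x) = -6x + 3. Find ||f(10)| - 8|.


49


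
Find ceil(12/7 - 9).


12/7 = 1.7143
1.7143 - 9 = -7.2857
ceil(-7.2857) = -7

-7


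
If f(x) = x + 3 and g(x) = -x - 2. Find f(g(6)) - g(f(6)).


6


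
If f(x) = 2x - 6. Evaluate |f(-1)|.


f(-1) = -8
|-8| = 8

8


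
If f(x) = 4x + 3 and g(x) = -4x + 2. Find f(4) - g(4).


f(4) = 19
g(4) = -14
Difference = 33

33


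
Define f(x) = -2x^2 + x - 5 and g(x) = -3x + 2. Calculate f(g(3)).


-110


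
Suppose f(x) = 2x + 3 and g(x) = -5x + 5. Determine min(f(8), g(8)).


-35


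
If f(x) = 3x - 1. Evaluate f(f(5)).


f(5) = 14
f(14) = 41

41


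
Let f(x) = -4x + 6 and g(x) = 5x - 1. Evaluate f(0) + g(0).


f(0) = 6
g(0) = -1
Sum = 5

5


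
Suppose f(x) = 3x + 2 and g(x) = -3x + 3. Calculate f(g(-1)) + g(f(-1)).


f(g(-1)) = 20
g(f(-1)) = 6
Sum = 26

26


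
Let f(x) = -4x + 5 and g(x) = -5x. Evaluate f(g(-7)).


g(-7) = 35
f(35) = -135

-135


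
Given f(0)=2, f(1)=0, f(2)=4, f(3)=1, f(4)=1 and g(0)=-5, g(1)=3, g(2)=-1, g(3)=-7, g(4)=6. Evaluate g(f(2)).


6


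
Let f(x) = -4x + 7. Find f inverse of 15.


Solve -4x + 7 = 15
x = (15 - 7) / (-4) = -2

-2


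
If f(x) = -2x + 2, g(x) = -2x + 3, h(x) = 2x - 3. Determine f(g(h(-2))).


h(-2) = -7
g(-7) = 17
f(17) = -32

-32


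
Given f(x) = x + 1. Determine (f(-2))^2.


f(-2) = -1
(-1)^2 = 1

1


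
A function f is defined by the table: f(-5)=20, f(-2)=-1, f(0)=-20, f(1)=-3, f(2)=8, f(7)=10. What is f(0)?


Reading from the table at x = 0

-20


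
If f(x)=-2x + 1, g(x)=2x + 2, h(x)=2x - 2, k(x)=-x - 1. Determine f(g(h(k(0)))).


k(0) = -1
h(-1) = -4
g(-4) = -6
f(-6) = 13

13


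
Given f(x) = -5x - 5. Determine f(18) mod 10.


f(18) = -95
-95 mod 10 = 5

5


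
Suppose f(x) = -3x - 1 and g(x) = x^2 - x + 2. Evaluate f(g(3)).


g(3) = 8
f(8) = -25

-25


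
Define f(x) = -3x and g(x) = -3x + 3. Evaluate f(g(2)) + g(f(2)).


30


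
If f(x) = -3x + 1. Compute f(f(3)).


f(3) = -8
f(-8) = 25

25


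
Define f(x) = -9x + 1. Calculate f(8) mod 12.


1


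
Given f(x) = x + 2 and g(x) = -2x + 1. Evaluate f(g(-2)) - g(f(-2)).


6


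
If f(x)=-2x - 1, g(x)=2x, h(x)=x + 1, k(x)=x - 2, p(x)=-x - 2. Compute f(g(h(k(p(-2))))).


p(-2) = 0
k(0) = -2
h(-2) = -1
g(-1) = -2
f(-2) = 3

3


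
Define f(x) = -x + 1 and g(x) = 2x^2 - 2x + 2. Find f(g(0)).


-1


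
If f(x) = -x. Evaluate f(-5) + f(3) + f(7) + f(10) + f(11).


f(-5) = 5
f(3) = -3
f(7) = -7
f(10) = -10
f(11) = -11
Sum = -26

-26


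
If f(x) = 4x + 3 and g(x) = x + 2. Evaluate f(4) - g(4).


f(4) = 19
g(4) = 6
Difference = 13

13


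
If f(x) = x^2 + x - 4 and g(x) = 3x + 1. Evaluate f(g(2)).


g(2) = 7
f(7) = 1*(7)^2 + 1*(7) - 4 = 52

52


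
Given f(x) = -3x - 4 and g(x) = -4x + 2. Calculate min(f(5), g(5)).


f(5) = -19
g(5) = -18
min = -19

-19


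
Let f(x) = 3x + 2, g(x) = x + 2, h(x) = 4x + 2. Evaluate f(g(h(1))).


h(1) = 6
g(6) = 8
f(8) = 26

26


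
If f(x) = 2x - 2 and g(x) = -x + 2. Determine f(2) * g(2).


0


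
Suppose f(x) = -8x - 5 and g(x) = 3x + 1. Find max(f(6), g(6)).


f(6) = -53
g(6) = 19
max = 19

19


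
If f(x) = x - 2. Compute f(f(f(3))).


f(3) = 1
f(1) = -1
f(-1) = -3

-3


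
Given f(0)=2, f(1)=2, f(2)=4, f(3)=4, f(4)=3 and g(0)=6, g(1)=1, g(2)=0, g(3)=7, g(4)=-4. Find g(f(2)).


f(2) = 4
g(4) = -4

-4


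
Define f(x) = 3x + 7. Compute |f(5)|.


f(5) = 22
|22| = 22

22


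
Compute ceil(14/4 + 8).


12


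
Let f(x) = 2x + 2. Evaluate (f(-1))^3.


f(-1) = 0
(0)^3 = 0

0


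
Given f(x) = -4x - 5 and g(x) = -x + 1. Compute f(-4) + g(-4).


16


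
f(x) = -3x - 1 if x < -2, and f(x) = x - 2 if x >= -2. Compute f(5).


5 satisfies x >= -2
f(5) = 3

3


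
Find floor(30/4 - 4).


30/4 = 7.5
7.5 - 4 = 3.5
floor(3.5) = 3

3


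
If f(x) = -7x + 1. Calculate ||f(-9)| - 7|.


f(-9) = 64
|64| = 64
|64 - 7| = 57

57


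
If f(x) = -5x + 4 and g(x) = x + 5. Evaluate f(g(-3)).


g(-3) = 2
f(2) = -6

-6


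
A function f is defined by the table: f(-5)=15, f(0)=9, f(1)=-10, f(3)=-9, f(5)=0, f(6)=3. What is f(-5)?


Reading from the table at x = -5

15


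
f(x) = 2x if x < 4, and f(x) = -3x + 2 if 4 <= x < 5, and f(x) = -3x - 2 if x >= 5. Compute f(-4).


-4 satisfies x < 4
f(-4) = -8

-8
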